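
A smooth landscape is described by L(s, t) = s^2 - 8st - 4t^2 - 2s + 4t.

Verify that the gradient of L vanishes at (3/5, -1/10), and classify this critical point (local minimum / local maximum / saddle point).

saddle point

∇L = (2s - 8t - 2, -8s - 8t + 4); substituting (3/5, -1/10) gives ∇L = (0, 0), so (3/5, -1/10) is indeed a critical point.
The Hessian of L is constant: H = [[2, -8], [-8, -8]].
det(H) = 2·(-8) − (-8)² = -80.
Since det(H) < 0, H is indefinite and the critical point is a saddle point.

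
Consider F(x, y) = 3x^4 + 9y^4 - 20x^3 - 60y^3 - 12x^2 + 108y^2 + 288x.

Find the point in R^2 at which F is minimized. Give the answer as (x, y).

(-2, 0)

F(x,y) separates as P(x) + Q(y), so its minimum is min P + min Q.
P'(x) = 12(x - 4)(x - 3)(x + 2) vanishes at x ∈ {-2, 3, 4}; Q'(y) = 36y(y - 3)(y - 2) vanishes at y ∈ {0, 2, 3}.
Local minima of P (where P''>0): P(-2)=-416, P(4)=448. Local minima of Q: Q(0)=0, Q(3)=81.
So the global minimum of F is P(-2) + Q(0) = -416 + 0 = -416, attained at (-2, 0).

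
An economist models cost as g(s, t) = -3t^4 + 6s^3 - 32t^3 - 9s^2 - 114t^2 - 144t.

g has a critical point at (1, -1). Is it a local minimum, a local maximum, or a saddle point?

saddle point

The mixed partial ∂²g/∂s∂t is 0, so the Hessian at any point is diag(g_ss, g_tt) = diag(18(2s - 1), -12(3t^2 + 16t + 19)).
At (1, -1): H = diag(18, -72).
The eigenvalues have opposite signs, so H is indefinite: a saddle point.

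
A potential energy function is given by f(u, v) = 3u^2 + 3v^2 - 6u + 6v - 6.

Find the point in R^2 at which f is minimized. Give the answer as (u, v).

(1, -1)

f(u,v) separates as P(u) + Q(v) − 6, so its minimum is min P + min Q − 6.
P'(u) = 6u - 6 vanishes at u ∈ {1}; Q'(v) = 6v + 6 vanishes at v ∈ {-1}.
Local minima of P (where P''>0): P(1)=-3. Local minima of Q: Q(-1)=-3.
So the global minimum of f is P(1) + Q(-1) − 6 = -3 − 3 − 6 = -12, attained at (1, -1).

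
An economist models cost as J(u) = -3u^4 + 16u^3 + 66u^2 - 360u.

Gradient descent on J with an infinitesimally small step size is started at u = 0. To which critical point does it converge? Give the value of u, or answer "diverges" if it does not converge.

J'(u) = -12(u - 5)(u - 2)(u + 3), so J'(0) = -360.
Gradient descent moves in the -J' direction, i.e. u is increasing.
The nearest critical point in that direction is u = 2, where J'' = 180 > 0 (a local minimum). The iterate converges there.

2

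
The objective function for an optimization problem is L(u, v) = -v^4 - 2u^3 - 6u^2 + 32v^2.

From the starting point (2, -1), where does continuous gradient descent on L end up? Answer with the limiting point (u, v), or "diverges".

L is separable, so gradient descent decouples: u follows -∂L/∂u, v follows -∂L/∂v.
∂L/∂u = -6u(u + 2); at u=2 this is -48, so u increases.
∂L/∂v = -4v(v - 4)(v + 4); at v=-1 this is -60, so v increases.
The u-coordinate has no critical point in that direction and runs off to infinity.

diverges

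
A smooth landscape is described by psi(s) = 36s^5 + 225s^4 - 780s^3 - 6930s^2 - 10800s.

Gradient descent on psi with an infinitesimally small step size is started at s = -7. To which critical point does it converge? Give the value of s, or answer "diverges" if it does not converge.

psi'(s) = 180(s - 4)(s + 1)(s + 3)(s + 5), so psi'(-7) = 95040.
Gradient descent moves in the -psi' direction, i.e. s is decreasing.
There is no critical point below s=-7, and psi' keeps the same sign, so the iterate runs off to −∞.

diverges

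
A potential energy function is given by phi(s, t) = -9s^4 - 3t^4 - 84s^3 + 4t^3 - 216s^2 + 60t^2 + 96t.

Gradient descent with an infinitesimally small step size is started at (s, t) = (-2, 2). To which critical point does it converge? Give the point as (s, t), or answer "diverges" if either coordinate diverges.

(-3, -1)

phi is separable, so gradient descent decouples: s follows -∂phi/∂s, t follows -∂phi/∂t.
∂phi/∂s = -36s(s + 3)(s + 4); at s=-2 this is 144, so s decreases.
∂phi/∂t = -12(t - 4)(t + 1)(t + 2); at t=2 this is 288, so t decreases.
s converges to its nearest critical value -3 (a local min of the s-part); t converges to -1. The iterate converges to (-3, -1).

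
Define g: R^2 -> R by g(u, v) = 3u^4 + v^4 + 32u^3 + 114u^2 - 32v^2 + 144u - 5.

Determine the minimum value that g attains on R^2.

g(u,v) separates as P(u) + Q(v) − 5, so its minimum is min P + min Q − 5.
P'(u) = 12(u + 1)(u + 3)(u + 4) vanishes at u ∈ {-4, -3, -1}; Q'(v) = 4v(v - 4)(v + 4) vanishes at v ∈ {-4, 0, 4}.
Local minima of P (where P''>0): P(-4)=-32, P(-1)=-59. Local minima of Q: Q(-4)=-256, Q(4)=-256.
So the global minimum of g is P(-1) + Q(-4) − 5 = -59 − 256 − 5 = -320, attained at (-1, -4).

-320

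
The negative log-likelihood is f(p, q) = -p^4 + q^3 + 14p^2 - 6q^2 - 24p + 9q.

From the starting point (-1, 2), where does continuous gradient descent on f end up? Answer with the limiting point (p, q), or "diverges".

f is separable, so gradient descent decouples: p follows -∂f/∂p, q follows -∂f/∂q.
∂f/∂p = -4(p - 2)(p - 1)(p + 3); at p=-1 this is -48, so p increases.
∂f/∂q = 3(q - 3)(q - 1); at q=2 this is -3, so q increases.
p converges to its nearest critical value 1 (a local min of the p-part); q converges to 3. The iterate converges to (1, 3).

(1, 3)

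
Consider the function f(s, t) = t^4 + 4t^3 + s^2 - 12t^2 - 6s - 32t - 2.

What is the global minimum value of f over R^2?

f(s,t) separates as P(s) + Q(t) − 2, so its minimum is min P + min Q − 2.
P'(s) = 2s - 6 vanishes at s ∈ {3}; Q'(t) = 4(t - 2)(t + 1)(t + 4) vanishes at t ∈ {-4, -1, 2}.
Local minima of P (where P''>0): P(3)=-9. Local minima of Q: Q(-4)=-64, Q(2)=-64.
So the global minimum of f is P(3) + Q(-4) − 2 = -9 − 64 − 2 = -75, attained at (3, -4).

-75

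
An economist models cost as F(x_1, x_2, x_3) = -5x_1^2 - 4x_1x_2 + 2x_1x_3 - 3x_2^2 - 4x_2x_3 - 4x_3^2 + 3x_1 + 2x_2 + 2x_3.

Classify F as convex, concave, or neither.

concave

F is quadratic, so its Hessian is the constant matrix H = [[-10, -4, 2], [-4, -6, -4], [2, -4, -8]].
Leading principal minors: -10, 44, -104.
Signs alternate −, +, − ⇒ H ≺ 0 ⇒ concave.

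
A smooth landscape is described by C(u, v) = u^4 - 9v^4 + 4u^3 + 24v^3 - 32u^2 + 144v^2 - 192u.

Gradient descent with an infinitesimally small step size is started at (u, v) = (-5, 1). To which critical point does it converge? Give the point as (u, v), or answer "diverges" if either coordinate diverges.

C is separable, so gradient descent decouples: u follows -∂C/∂u, v follows -∂C/∂v.
∂C/∂u = 4(u - 4)(u + 3)(u + 4); at u=-5 this is -72, so u increases.
∂C/∂v = -36v(v - 4)(v + 2); at v=1 this is 324, so v decreases.
u converges to its nearest critical value -4 (a local min of the u-part); v converges to 0. The iterate converges to (-4, 0).

(-4, 0)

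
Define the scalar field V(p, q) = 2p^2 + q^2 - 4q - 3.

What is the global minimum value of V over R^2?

-7

V(p,q) separates as A(p) + B(q) − 3, so its minimum is min A + min B − 3.
A'(p) = 4p vanishes at p ∈ {0}; B'(q) = 2q - 4 vanishes at q ∈ {2}.
Local minima of A (where A''>0): A(0)=0. Local minima of B: B(2)=-4.
So the global minimum of V is A(0) + B(2) − 3 = 0 − 4 − 3 = -7, attained at (0, 2).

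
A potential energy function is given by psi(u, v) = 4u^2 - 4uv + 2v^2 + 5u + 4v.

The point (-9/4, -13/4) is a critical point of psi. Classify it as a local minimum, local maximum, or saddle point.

The Hessian of psi is constant: H = [[8, -4], [-4, 4]].
det(H) = 8·4 − (-4)² = 16.
det(H) > 0 and tr(H) = 12 > 0, so H is positive definite and the point is a local minimum.

local minimum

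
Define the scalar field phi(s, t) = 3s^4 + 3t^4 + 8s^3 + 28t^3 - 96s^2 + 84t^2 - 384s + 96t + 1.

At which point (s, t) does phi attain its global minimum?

phi(s,t) separates as P(s) + Q(t) + 1, so its minimum is min P + min Q + 1.
P'(s) = 12(s - 4)(s + 2)(s + 4) vanishes at s ∈ {-4, -2, 4}; Q'(t) = 12(t + 1)(t + 2)(t + 4) vanishes at t ∈ {-4, -2, -1}.
Local minima of P (where P''>0): P(-4)=256, P(4)=-1792. Local minima of Q: Q(-4)=-64, Q(-1)=-37.
So the global minimum of phi is P(4) + Q(-4) + 1 = -1792 − 64 + 1 = -1855, attained at (4, -4).

(4, -4)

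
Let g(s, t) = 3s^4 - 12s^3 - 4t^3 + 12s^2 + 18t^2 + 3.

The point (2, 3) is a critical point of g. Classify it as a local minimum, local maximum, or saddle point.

saddle point

The mixed partial ∂²g/∂s∂t is 0, so the Hessian at any point is diag(g_ss, g_tt) = diag(12(3s^2 - 6s + 2), 12(-2t + 3)).
At (2, 3): H = diag(24, -36).
The eigenvalues have opposite signs, so H is indefinite: a saddle point.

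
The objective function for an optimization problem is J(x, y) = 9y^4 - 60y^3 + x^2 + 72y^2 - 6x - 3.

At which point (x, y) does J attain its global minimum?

(3, 4)

J(x,y) separates as P(x) + Q(y) − 3, so its minimum is min P + min Q − 3.
P'(x) = 2x - 6 vanishes at x ∈ {3}; Q'(y) = 36y(y - 4)(y - 1) vanishes at y ∈ {0, 1, 4}.
Local minima of P (where P''>0): P(3)=-9. Local minima of Q: Q(0)=0, Q(4)=-384.
So the global minimum of J is P(3) + Q(4) − 3 = -9 − 384 − 3 = -396, attained at (3, 4).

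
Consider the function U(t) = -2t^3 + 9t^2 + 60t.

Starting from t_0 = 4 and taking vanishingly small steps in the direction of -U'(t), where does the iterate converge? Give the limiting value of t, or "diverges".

U'(t) = -6(t - 5)(t + 2), so U'(4) = 36.
Gradient descent moves in the -U' direction, i.e. t is decreasing.
The nearest critical point in that direction is t = -2, where U'' = 42 > 0 (a local minimum). The iterate converges there.

-2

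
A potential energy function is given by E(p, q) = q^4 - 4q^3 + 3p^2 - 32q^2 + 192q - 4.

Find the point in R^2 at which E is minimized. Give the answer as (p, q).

(0, -4)

E(p,q) separates as A(p) + B(q) − 4, so its minimum is min A + min B − 4.
A'(p) = 6p vanishes at p ∈ {0}; B'(q) = 4(q - 4)(q - 3)(q + 4) vanishes at q ∈ {-4, 3, 4}.
Local minima of A (where A''>0): A(0)=0. Local minima of B: B(-4)=-768, B(4)=256.
So the global minimum of E is A(0) + B(-4) − 4 = 0 − 768 − 4 = -772, attained at (0, -4).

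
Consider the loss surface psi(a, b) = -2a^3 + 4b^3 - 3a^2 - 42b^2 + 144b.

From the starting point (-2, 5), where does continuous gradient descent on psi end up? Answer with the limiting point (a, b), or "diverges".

psi is separable, so gradient descent decouples: a follows -∂psi/∂a, b follows -∂psi/∂b.
∂psi/∂a = -6a(a + 1); at a=-2 this is -12, so a increases.
∂psi/∂b = 12(b - 4)(b - 3); at b=5 this is 24, so b decreases.
a converges to its nearest critical value -1 (a local min of the a-part); b converges to 4. The iterate converges to (-1, 4).

(-1, 4)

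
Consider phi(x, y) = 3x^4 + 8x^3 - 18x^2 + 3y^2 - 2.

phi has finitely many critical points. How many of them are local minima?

phi separates as a function of x plus a function of y, so ∇phi=0 decouples.
∂phi/∂x = 12x(x - 1)(x + 3) = 0 at x ∈ {-3, 0, 1}; ∂phi/∂y = 6y = 0 at y ∈ {0}.
The Hessian is diagonal: diag(phi_xx, phi_yy). Second derivatives: phi_xx(-3)=144, phi_xx(0)=-36, phi_xx(1)=48; phi_yy(0)=6.
Local minima occur where both diagonal entries positive: (-3, 0), (1, 0). Count: 2.

2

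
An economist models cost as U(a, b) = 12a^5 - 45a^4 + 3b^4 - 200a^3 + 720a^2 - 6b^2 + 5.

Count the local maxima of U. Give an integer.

U separates as a function of a plus a function of b, so ∇U=0 decouples.
∂U/∂a = 60a(a - 4)(a - 2)(a + 3) = 0 at a ∈ {-3, 0, 2, 4}; ∂U/∂b = 12b(b - 1)(b + 1) = 0 at b ∈ {-1, 0, 1}.
The Hessian is diagonal: diag(U_aa, U_bb). Second derivatives: U_aa(-3)=-6300, U_aa(0)=1440, U_aa(2)=-1200, U_aa(4)=3360; U_bb(-1)=24, U_bb(0)=-12, U_bb(1)=24.
Local maxima occur where both diagonal entries negative: (-3, 0), (2, 0). Count: 2.

2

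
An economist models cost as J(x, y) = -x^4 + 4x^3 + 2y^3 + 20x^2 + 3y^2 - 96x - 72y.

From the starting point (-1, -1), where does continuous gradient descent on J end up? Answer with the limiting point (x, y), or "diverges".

J is separable, so gradient descent decouples: x follows -∂J/∂x, y follows -∂J/∂y.
∂J/∂x = -4(x - 4)(x - 2)(x + 3); at x=-1 this is -120, so x increases.
∂J/∂y = 6(y - 3)(y + 4); at y=-1 this is -72, so y increases.
x converges to its nearest critical value 2 (a local min of the x-part); y converges to 3. The iterate converges to (2, 3).

(2, 3)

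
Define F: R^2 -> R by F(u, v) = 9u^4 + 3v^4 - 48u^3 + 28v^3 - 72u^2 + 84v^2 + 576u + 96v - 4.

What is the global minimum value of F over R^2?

-980

F(u,v) separates as P(u) + Q(v) − 4, so its minimum is min P + min Q − 4.
P'(u) = 36(u - 4)(u - 2)(u + 2) vanishes at u ∈ {-2, 2, 4}; Q'(v) = 12(v + 1)(v + 2)(v + 4) vanishes at v ∈ {-4, -2, -1}.
Local minima of P (where P''>0): P(-2)=-912, P(4)=384. Local minima of Q: Q(-4)=-64, Q(-1)=-37.
So the global minimum of F is P(-2) + Q(-4) − 4 = -912 − 64 − 4 = -980, attained at (-2, -4).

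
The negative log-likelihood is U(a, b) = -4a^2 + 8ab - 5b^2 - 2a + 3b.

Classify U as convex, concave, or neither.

concave

U is quadratic, so its Hessian is the constant matrix H = [[-8, 8], [8, -10]].
det(H) = 16, tr(H) = -18.
det(H) > 0 and tr(H) < 0, so H is negative definite everywhere: concave.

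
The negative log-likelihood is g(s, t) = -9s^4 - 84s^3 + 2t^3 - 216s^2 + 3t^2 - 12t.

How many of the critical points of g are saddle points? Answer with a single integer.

3

g separates as a function of s plus a function of t, so ∇g=0 decouples.
∂g/∂s = -36s(s + 3)(s + 4) = 0 at s ∈ {-4, -3, 0}; ∂g/∂t = 6(t - 1)(t + 2) = 0 at t ∈ {-2, 1}.
The Hessian is diagonal: diag(g_ss, g_tt). Second derivatives: g_ss(-4)=-144, g_ss(-3)=108, g_ss(0)=-432; g_tt(-2)=-18, g_tt(1)=18.
Saddle points occur where the two diagonal entries have opposite signs: (-4, 1), (-3, -2), (0, 1). Count: 3.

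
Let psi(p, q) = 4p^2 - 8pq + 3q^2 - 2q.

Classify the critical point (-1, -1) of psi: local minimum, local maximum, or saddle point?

The Hessian of psi is constant: H = [[8, -8], [-8, 6]].
det(H) = 8·6 − (-8)² = -16.
Since det(H) < 0, H is indefinite and the critical point is a saddle point.

saddle point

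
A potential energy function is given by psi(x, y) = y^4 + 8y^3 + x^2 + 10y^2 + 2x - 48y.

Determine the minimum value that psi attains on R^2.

-30

psi(x,y) separates as P(x) + Q(y), so its minimum is min P + min Q.
P'(x) = 2x + 2 vanishes at x ∈ {-1}; Q'(y) = 4(y - 1)(y + 3)(y + 4) vanishes at y ∈ {-4, -3, 1}.
Local minima of P (where P''>0): P(-1)=-1. Local minima of Q: Q(-4)=96, Q(1)=-29.
So the global minimum of psi is P(-1) + Q(1) = -1 − 29 = -30, attained at (-1, 1).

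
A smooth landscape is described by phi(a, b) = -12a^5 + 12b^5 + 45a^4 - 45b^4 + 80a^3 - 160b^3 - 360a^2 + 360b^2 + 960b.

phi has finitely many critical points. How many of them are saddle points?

phi separates as a function of a plus a function of b, so ∇phi=0 decouples.
∂phi/∂a = -60a(a - 3)(a - 2)(a + 2) = 0 at a ∈ {-2, 0, 2, 3}; ∂phi/∂b = 60(b - 4)(b - 2)(b + 1)(b + 2) = 0 at b ∈ {-2, -1, 2, 4}.
The Hessian is diagonal: diag(phi_aa, phi_bb). Second derivatives: phi_aa(-2)=2400, phi_aa(0)=-720, phi_aa(2)=480, phi_aa(3)=-900; phi_bb(-2)=-1440, phi_bb(-1)=900, phi_bb(2)=-1440, phi_bb(4)=3600.
Saddle points occur where the two diagonal entries have opposite signs: (-2, -2), (-2, 2), (0, -1), (0, 4), (2, -2), (2, 2), (3, -1), (3, 4). Count: 8.

8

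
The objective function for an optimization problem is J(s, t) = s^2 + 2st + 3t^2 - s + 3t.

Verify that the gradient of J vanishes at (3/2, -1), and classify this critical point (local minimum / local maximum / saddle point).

local minimum

∇J = (2s + 2t - 1, 2s + 6t + 3); substituting (3/2, -1) gives ∇J = (0, 0), so (3/2, -1) is indeed a critical point.
The Hessian of J is constant: H = [[2, 2], [2, 6]].
det(H) = 2·6 − 2² = 8.
det(H) > 0 and tr(H) = 8 > 0, so H is positive definite and the point is a local minimum.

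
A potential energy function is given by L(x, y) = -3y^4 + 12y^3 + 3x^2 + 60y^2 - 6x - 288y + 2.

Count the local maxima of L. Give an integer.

L separates as a function of x plus a function of y, so ∇L=0 decouples.
∂L/∂x = 6(x - 1) = 0 at x ∈ {1}; ∂L/∂y = -12(y - 4)(y - 2)(y + 3) = 0 at y ∈ {-3, 2, 4}.
The Hessian is diagonal: diag(L_xx, L_yy). Second derivatives: L_xx(1)=6; L_yy(-3)=-420, L_yy(2)=120, L_yy(4)=-168.
Local maxima occur where both diagonal entries negative: none. Count: 0.

0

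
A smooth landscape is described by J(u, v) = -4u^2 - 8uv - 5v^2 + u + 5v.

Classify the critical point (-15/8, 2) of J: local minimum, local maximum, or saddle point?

The Hessian of J is constant: H = [[-8, -8], [-8, -10]].
det(H) = (-8)·(-10) − (-8)² = 16.
det(H) > 0 and tr(H) = -18 < 0, so H is negative definite and the point is a local maximum.

local maximum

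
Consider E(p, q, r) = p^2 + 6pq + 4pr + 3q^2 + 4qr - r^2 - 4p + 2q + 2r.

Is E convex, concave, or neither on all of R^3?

neither

E is quadratic, so its Hessian is the constant matrix H = [[2, 6, 4], [6, 6, 4], [4, 4, -2]].
Leading principal minors: 2, -24, 112.
Neither pattern holds ⇒ H is indefinite ⇒ neither convex nor concave.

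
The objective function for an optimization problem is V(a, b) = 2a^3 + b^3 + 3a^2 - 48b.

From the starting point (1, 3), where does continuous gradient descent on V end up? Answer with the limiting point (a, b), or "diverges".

(0, 4)

V is separable, so gradient descent decouples: a follows -∂V/∂a, b follows -∂V/∂b.
∂V/∂a = 6a(a + 1); at a=1 this is 12, so a decreases.
∂V/∂b = 3(b - 4)(b + 4); at b=3 this is -21, so b increases.
a converges to its nearest critical value 0 (a local min of the a-part); b converges to 4. The iterate converges to (0, 4).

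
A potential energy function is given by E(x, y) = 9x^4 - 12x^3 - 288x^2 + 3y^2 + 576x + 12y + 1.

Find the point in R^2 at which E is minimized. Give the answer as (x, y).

E(x,y) separates as P(x) + Q(y) + 1, so its minimum is min P + min Q + 1.
P'(x) = 36(x - 4)(x - 1)(x + 4) vanishes at x ∈ {-4, 1, 4}; Q'(y) = 6y + 12 vanishes at y ∈ {-2}.
Local minima of P (where P''>0): P(-4)=-3840, P(4)=-768. Local minima of Q: Q(-2)=-12.
So the global minimum of E is P(-4) + Q(-2) + 1 = -3840 − 12 + 1 = -3851, attained at (-4, -2).

(-4, -2)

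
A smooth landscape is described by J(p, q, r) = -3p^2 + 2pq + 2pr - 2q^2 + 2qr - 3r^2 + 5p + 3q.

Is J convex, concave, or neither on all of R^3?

J is quadratic, so its Hessian is the constant matrix H = [[-6, 2, 2], [2, -4, 2], [2, 2, -6]].
Leading principal minors: -6, 20, -64.
Signs alternate −, +, − ⇒ H ≺ 0 ⇒ concave.

concave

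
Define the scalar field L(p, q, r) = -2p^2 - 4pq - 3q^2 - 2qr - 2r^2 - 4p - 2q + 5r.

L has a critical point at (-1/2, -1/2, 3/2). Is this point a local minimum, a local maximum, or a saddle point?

The Hessian is constant: H = [[-4, -4, 0], [-4, -6, -2], [0, -2, -4]].
Leading principal minors: Δ₁ = -4, Δ₂ = 8, Δ₃ = -16.
The minors alternate sign starting negative (−, +, −), so H is negative definite: a local maximum.

local maximum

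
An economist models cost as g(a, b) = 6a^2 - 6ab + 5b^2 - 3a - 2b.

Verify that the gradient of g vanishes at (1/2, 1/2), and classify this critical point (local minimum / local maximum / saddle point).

∇g = (12a - 6b - 3, -6a + 10b - 2); substituting (1/2, 1/2) gives ∇g = (0, 0), so (1/2, 1/2) is indeed a critical point.
The Hessian of g is constant: H = [[12, -6], [-6, 10]].
det(H) = 12·10 − (-6)² = 84.
det(H) > 0 and tr(H) = 22 > 0, so H is positive definite and the point is a local minimum.

local minimum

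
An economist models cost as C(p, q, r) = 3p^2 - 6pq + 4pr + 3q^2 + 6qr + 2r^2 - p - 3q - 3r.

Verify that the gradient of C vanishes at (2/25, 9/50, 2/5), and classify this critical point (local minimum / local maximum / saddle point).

∇C = (6p - 6q + 4r - 1, -6p + 6q + 6r - 3, 4p + 6q + 4r - 3); substituting (2/25, 9/50, 2/5) gives ∇C = (0, 0, 0), so (2/25, 9/50, 2/5) is indeed a critical point.
The Hessian is constant: H = [[6, -6, 4], [-6, 6, 6], [4, 6, 4]].
Leading principal minors: Δ₁ = 6, Δ₂ = 0, Δ₃ = -600.
The minors fit neither the all-positive nor the alternating-sign pattern, so H is indefinite: a saddle point.

saddle point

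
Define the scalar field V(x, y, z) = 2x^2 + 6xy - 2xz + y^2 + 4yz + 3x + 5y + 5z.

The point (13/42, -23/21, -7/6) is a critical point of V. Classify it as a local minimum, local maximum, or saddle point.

The Hessian is constant: H = [[4, 6, -2], [6, 2, 4], [-2, 4, 0]].
Leading principal minors: Δ₁ = 4, Δ₂ = -28, Δ₃ = -168.
The minors fit neither the all-positive nor the alternating-sign pattern, so H is indefinite: a saddle point.

saddle point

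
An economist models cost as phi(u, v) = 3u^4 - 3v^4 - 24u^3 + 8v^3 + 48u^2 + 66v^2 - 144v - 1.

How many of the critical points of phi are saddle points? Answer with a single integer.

5

phi separates as a function of u plus a function of v, so ∇phi=0 decouples.
∂phi/∂u = 12u(u - 4)(u - 2) = 0 at u ∈ {0, 2, 4}; ∂phi/∂v = -12(v - 4)(v - 1)(v + 3) = 0 at v ∈ {-3, 1, 4}.
The Hessian is diagonal: diag(phi_uu, phi_vv). Second derivatives: phi_uu(0)=96, phi_uu(2)=-48, phi_uu(4)=96; phi_vv(-3)=-336, phi_vv(1)=144, phi_vv(4)=-252.
Saddle points occur where the two diagonal entries have opposite signs: (0, -3), (0, 4), (2, 1), (4, -3), (4, 4). Count: 5.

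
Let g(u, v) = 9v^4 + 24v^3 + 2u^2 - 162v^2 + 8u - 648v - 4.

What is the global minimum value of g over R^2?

g(u,v) separates as P(u) + Q(v) − 4, so its minimum is min P + min Q − 4.
P'(u) = 4u + 8 vanishes at u ∈ {-2}; Q'(v) = 36(v - 3)(v + 2)(v + 3) vanishes at v ∈ {-3, -2, 3}.
Local minima of P (where P''>0): P(-2)=-8. Local minima of Q: Q(-3)=567, Q(3)=-2025.
So the global minimum of g is P(-2) + Q(3) − 4 = -8 − 2025 − 4 = -2037, attained at (-2, 3).

-2037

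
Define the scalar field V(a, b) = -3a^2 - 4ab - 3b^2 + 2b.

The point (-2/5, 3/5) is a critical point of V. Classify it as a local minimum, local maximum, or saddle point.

local maximum

The Hessian of V is constant: H = [[-6, -4], [-4, -6]].
det(H) = (-6)·(-6) − (-4)² = 20.
det(H) > 0 and tr(H) = -12 < 0, so H is negative definite and the point is a local maximum.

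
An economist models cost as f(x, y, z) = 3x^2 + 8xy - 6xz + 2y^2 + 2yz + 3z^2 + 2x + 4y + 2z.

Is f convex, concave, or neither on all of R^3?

neither

f is quadratic, so its Hessian is the constant matrix H = [[6, 8, -6], [8, 4, 2], [-6, 2, 6]].
Leading principal minors: 6, -40, -600.
Neither pattern holds ⇒ H is indefinite ⇒ neither convex nor concave.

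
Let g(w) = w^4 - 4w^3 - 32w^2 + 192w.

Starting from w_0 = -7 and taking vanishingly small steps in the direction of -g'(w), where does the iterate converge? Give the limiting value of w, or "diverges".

-4

g'(w) = 4(w - 4)(w - 3)(w + 4), so g'(-7) = -1320.
Gradient descent moves in the -g' direction, i.e. w is increasing.
The nearest critical point in that direction is w = -4, where g'' = 224 > 0 (a local minimum). The iterate converges there.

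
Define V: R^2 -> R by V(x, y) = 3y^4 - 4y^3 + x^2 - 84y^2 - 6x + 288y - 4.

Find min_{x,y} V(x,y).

-1485

V(x,y) separates as P(x) + Q(y) − 4, so its minimum is min P + min Q − 4.
P'(x) = 2x - 6 vanishes at x ∈ {3}; Q'(y) = 12(y - 3)(y - 2)(y + 4) vanishes at y ∈ {-4, 2, 3}.
Local minima of P (where P''>0): P(3)=-9. Local minima of Q: Q(-4)=-1472, Q(3)=243.
So the global minimum of V is P(3) + Q(-4) − 4 = -9 − 1472 − 4 = -1485, attained at (3, -4).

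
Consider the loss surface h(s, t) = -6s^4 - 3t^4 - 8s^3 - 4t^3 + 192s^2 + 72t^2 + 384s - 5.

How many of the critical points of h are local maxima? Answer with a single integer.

4

h separates as a function of s plus a function of t, so ∇h=0 decouples.
∂h/∂s = -24(s - 4)(s + 1)(s + 4) = 0 at s ∈ {-4, -1, 4}; ∂h/∂t = -12t(t - 3)(t + 4) = 0 at t ∈ {-4, 0, 3}.
The Hessian is diagonal: diag(h_ss, h_tt). Second derivatives: h_ss(-4)=-576, h_ss(-1)=360, h_ss(4)=-960; h_tt(-4)=-336, h_tt(0)=144, h_tt(3)=-252.
Local maxima occur where both diagonal entries negative: (-4, -4), (-4, 3), (4, -4), (4, 3). Count: 4.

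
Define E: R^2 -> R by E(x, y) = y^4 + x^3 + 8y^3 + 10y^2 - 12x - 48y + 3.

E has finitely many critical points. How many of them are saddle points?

E separates as a function of x plus a function of y, so ∇E=0 decouples.
∂E/∂x = 3(x - 2)(x + 2) = 0 at x ∈ {-2, 2}; ∂E/∂y = 4(y - 1)(y + 3)(y + 4) = 0 at y ∈ {-4, -3, 1}.
The Hessian is diagonal: diag(E_xx, E_yy). Second derivatives: E_xx(-2)=-12, E_xx(2)=12; E_yy(-4)=20, E_yy(-3)=-16, E_yy(1)=80.
Saddle points occur where the two diagonal entries have opposite signs: (-2, -4), (-2, 1), (2, -3). Count: 3.

3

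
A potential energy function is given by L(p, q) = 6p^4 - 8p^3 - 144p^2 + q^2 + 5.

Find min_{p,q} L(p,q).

L(p,q) separates as A(p) + B(q) + 5, so its minimum is min A + min B + 5.
A'(p) = 24p(p - 4)(p + 3) vanishes at p ∈ {-3, 0, 4}; B'(q) = 2q vanishes at q ∈ {0}.
Local minima of A (where A''>0): A(-3)=-594, A(4)=-1280. Local minima of B: B(0)=0.
So the global minimum of L is A(4) + B(0) + 5 = -1280 + 0 + 5 = -1275, attained at (4, 0).

-1275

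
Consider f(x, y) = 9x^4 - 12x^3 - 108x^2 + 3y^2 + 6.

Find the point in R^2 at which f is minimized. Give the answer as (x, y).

f(x,y) separates as P(x) + Q(y) + 6, so its minimum is min P + min Q + 6.
P'(x) = 36x(x - 3)(x + 2) vanishes at x ∈ {-2, 0, 3}; Q'(y) = 6y vanishes at y ∈ {0}.
Local minima of P (where P''>0): P(-2)=-192, P(3)=-567. Local minima of Q: Q(0)=0.
So the global minimum of f is P(3) + Q(0) + 6 = -567 + 0 + 6 = -561, attained at (3, 0).

(3, 0)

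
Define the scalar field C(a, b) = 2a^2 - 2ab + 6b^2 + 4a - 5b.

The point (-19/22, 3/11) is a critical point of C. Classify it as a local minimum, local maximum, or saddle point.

local minimum

The Hessian of C is constant: H = [[4, -2], [-2, 12]].
det(H) = 4·12 − (-2)² = 44.
det(H) > 0 and tr(H) = 16 > 0, so H is positive definite and the point is a local minimum.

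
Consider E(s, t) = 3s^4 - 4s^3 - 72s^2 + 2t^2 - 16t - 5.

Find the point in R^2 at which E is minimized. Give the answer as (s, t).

E(s,t) separates as P(s) + Q(t) − 5, so its minimum is min P + min Q − 5.
P'(s) = 12s(s - 4)(s + 3) vanishes at s ∈ {-3, 0, 4}; Q'(t) = 4(t - 4) vanishes at t ∈ {4}.
Local minima of P (where P''>0): P(-3)=-297, P(4)=-640. Local minima of Q: Q(4)=-32.
So the global minimum of E is P(4) + Q(4) − 5 = -640 − 32 − 5 = -677, attained at (4, 4).

(4, 4)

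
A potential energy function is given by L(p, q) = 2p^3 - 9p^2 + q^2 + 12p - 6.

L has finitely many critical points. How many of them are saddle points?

L separates as a function of p plus a function of q, so ∇L=0 decouples.
∂L/∂p = 6(p - 2)(p - 1) = 0 at p ∈ {1, 2}; ∂L/∂q = 2q = 0 at q ∈ {0}.
The Hessian is diagonal: diag(L_pp, L_qq). Second derivatives: L_pp(1)=-6, L_pp(2)=6; L_qq(0)=2.
Saddle points occur where the two diagonal entries have opposite signs: (1, 0). Count: 1.

1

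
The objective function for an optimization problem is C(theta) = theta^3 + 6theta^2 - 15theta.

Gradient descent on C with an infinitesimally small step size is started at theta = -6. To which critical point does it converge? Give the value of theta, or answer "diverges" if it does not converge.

C'(theta) = 3(theta - 1)(theta + 5), so C'(-6) = 21.
Gradient descent moves in the -C' direction, i.e. theta is decreasing.
There is no critical point below theta=-6, and C' keeps the same sign, so the iterate runs off to −∞.

diverges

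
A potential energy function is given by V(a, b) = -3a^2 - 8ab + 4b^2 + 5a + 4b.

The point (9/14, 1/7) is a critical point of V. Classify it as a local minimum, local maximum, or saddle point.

The Hessian of V is constant: H = [[-6, -8], [-8, 8]].
det(H) = (-6)·8 − (-8)² = -112.
Since det(H) < 0, H is indefinite and the critical point is a saddle point.

saddle point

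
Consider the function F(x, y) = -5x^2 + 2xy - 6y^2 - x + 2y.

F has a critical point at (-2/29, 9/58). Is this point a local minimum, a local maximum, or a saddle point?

local maximum

The Hessian of F is constant: H = [[-10, 2], [2, -12]].
det(H) = (-10)·(-12) − 2² = 116.
det(H) > 0 and tr(H) = -22 < 0, so H is negative definite and the point is a local maximum.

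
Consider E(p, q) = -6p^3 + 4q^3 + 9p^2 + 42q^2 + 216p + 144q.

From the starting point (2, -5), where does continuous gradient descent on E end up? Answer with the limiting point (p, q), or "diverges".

E is separable, so gradient descent decouples: p follows -∂E/∂p, q follows -∂E/∂q.
∂E/∂p = -18(p - 4)(p + 3); at p=2 this is 180, so p decreases.
∂E/∂q = 12(q + 3)(q + 4); at q=-5 this is 24, so q decreases.
The q-coordinate has no critical point in that direction and runs off to infinity.

diverges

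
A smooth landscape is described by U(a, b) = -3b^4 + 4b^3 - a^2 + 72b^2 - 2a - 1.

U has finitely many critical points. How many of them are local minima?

0

U separates as a function of a plus a function of b, so ∇U=0 decouples.
∂U/∂a = -2(a + 1) = 0 at a ∈ {-1}; ∂U/∂b = -12b(b - 4)(b + 3) = 0 at b ∈ {-3, 0, 4}.
The Hessian is diagonal: diag(U_aa, U_bb). Second derivatives: U_aa(-1)=-2; U_bb(-3)=-252, U_bb(0)=144, U_bb(4)=-336.
Local minima occur where both diagonal entries positive: none. Count: 0.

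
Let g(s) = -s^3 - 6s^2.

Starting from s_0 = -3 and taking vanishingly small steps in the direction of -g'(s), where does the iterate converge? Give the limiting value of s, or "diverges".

-4

g'(s) = -3s(s + 4), so g'(-3) = 9.
Gradient descent moves in the -g' direction, i.e. s is decreasing.
The nearest critical point in that direction is s = -4, where g'' = 12 > 0 (a local minimum). The iterate converges there.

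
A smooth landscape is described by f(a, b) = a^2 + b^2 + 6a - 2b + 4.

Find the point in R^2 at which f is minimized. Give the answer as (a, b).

(-3, 1)

f(a,b) separates as P(a) + Q(b) + 4, so its minimum is min P + min Q + 4.
P'(a) = 2a + 6 vanishes at a ∈ {-3}; Q'(b) = 2b - 2 vanishes at b ∈ {1}.
Local minima of P (where P''>0): P(-3)=-9. Local minima of Q: Q(1)=-1.
So the global minimum of f is P(-3) + Q(1) + 4 = -9 − 1 + 4 = -6, attained at (-3, 1).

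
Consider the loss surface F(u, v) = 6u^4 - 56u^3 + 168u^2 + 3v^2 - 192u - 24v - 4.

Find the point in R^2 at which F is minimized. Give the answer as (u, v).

(4, 4)

F(u,v) separates as P(u) + Q(v) − 4, so its minimum is min P + min Q − 4.
P'(u) = 24(u - 4)(u - 2)(u - 1) vanishes at u ∈ {1, 2, 4}; Q'(v) = 6v - 24 vanishes at v ∈ {4}.
Local minima of P (where P''>0): P(1)=-74, P(4)=-128. Local minima of Q: Q(4)=-48.
So the global minimum of F is P(4) + Q(4) − 4 = -128 − 48 − 4 = -180, attained at (4, 4).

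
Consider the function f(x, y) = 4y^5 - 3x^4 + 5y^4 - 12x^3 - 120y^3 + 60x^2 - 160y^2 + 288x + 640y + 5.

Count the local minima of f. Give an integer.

f separates as a function of x plus a function of y, so ∇f=0 decouples.
∂f/∂x = -12(x - 3)(x + 2)(x + 4) = 0 at x ∈ {-4, -2, 3}; ∂f/∂y = 20(y - 4)(y - 1)(y + 2)(y + 4) = 0 at y ∈ {-4, -2, 1, 4}.
The Hessian is diagonal: diag(f_xx, f_yy). Second derivatives: f_xx(-4)=-168, f_xx(-2)=120, f_xx(3)=-420; f_yy(-4)=-1600, f_yy(-2)=720, f_yy(1)=-900, f_yy(4)=2880.
Local minima occur where both diagonal entries positive: (-2, -2), (-2, 4). Count: 2.

2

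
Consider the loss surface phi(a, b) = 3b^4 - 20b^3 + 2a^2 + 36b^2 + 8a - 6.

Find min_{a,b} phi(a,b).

phi(a,b) separates as P(a) + Q(b) − 6, so its minimum is min P + min Q − 6.
P'(a) = 4a + 8 vanishes at a ∈ {-2}; Q'(b) = 12b(b - 3)(b - 2) vanishes at b ∈ {0, 2, 3}.
Local minima of P (where P''>0): P(-2)=-8. Local minima of Q: Q(0)=0, Q(3)=27.
So the global minimum of phi is P(-2) + Q(0) − 6 = -8 + 0 − 6 = -14, attained at (-2, 0).

-14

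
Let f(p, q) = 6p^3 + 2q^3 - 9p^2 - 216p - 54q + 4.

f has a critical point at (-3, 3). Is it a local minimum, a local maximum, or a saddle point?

The mixed partial ∂²f/∂p∂q is 0, so the Hessian at any point is diag(f_pp, f_qq) = diag(18(2p - 1), 12q).
At (-3, 3): H = diag(-126, 36).
The eigenvalues have opposite signs, so H is indefinite: a saddle point.

saddle point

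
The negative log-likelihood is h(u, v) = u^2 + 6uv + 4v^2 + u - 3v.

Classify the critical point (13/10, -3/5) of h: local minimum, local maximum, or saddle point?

The Hessian of h is constant: H = [[2, 6], [6, 8]].
det(H) = 2·8 − 6² = -20.
Since det(H) < 0, H is indefinite and the critical point is a saddle point.

saddle point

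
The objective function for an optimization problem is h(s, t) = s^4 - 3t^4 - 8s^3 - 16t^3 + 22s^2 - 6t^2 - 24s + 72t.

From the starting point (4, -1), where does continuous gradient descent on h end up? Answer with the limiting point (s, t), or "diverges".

(3, -2)

h is separable, so gradient descent decouples: s follows -∂h/∂s, t follows -∂h/∂t.
∂h/∂s = 4(s - 3)(s - 2)(s - 1); at s=4 this is 24, so s decreases.
∂h/∂t = -12(t - 1)(t + 2)(t + 3); at t=-1 this is 48, so t decreases.
s converges to its nearest critical value 3 (a local min of the s-part); t converges to -2. The iterate converges to (3, -2).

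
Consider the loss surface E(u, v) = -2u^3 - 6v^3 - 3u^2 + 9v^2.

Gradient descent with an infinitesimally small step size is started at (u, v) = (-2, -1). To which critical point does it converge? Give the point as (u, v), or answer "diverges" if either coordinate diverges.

E is separable, so gradient descent decouples: u follows -∂E/∂u, v follows -∂E/∂v.
∂E/∂u = -6u(u + 1); at u=-2 this is -12, so u increases.
∂E/∂v = -18v(v - 1); at v=-1 this is -36, so v increases.
u converges to its nearest critical value -1 (a local min of the u-part); v converges to 0. The iterate converges to (-1, 0).

(-1, 0)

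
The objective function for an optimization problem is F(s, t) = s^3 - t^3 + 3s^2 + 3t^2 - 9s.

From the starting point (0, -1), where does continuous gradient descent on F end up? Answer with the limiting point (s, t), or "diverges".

F is separable, so gradient descent decouples: s follows -∂F/∂s, t follows -∂F/∂t.
∂F/∂s = 3(s - 1)(s + 3); at s=0 this is -9, so s increases.
∂F/∂t = -3t(t - 2); at t=-1 this is -9, so t increases.
s converges to its nearest critical value 1 (a local min of the s-part); t converges to 0. The iterate converges to (1, 0).

(1, 0)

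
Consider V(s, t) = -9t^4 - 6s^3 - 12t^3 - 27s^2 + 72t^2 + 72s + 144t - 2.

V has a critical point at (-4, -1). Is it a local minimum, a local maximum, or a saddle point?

The mixed partial ∂²V/∂s∂t is 0, so the Hessian at any point is diag(V_ss, V_tt) = diag(-18(2s + 3), 36(-3t^2 - 2t + 4)).
At (-4, -1): H = diag(90, 108).
Both eigenvalues are positive, so H is positive definite: a local minimum.

local minimum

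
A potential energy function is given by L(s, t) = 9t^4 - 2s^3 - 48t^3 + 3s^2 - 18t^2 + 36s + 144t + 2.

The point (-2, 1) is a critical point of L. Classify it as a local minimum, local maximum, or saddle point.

The mixed partial ∂²L/∂s∂t is 0, so the Hessian at any point is diag(L_ss, L_tt) = diag(6(-2s + 1), 36(3t^2 - 8t - 1)).
At (-2, 1): H = diag(30, -216).
The eigenvalues have opposite signs, so H is indefinite: a saddle point.

saddle point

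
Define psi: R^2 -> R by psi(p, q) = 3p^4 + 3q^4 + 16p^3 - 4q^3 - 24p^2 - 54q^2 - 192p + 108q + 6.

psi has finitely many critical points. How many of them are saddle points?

psi separates as a function of p plus a function of q, so ∇psi=0 decouples.
∂psi/∂p = 12(p - 2)(p + 2)(p + 4) = 0 at p ∈ {-4, -2, 2}; ∂psi/∂q = 12(q - 3)(q - 1)(q + 3) = 0 at q ∈ {-3, 1, 3}.
The Hessian is diagonal: diag(psi_pp, psi_qq). Second derivatives: psi_pp(-4)=144, psi_pp(-2)=-96, psi_pp(2)=288; psi_qq(-3)=288, psi_qq(1)=-96, psi_qq(3)=144.
Saddle points occur where the two diagonal entries have opposite signs: (-4, 1), (-2, -3), (-2, 3), (2, 1). Count: 4.

4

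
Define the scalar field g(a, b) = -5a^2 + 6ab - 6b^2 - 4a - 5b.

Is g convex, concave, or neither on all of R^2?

concave

g is quadratic, so its Hessian is the constant matrix H = [[-10, 6], [6, -12]].
det(H) = 84, tr(H) = -22.
det(H) > 0 and tr(H) < 0, so H is negative definite everywhere: concave.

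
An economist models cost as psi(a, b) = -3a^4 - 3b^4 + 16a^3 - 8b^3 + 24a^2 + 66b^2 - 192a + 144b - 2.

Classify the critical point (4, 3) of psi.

local maximum

The mixed partial ∂²psi/∂a∂b is 0, so the Hessian at any point is diag(psi_aa, psi_bb) = diag(12(-3a^2 + 8a + 4), 12(-3b^2 - 4b + 11)).
At (4, 3): H = diag(-144, -336).
Both eigenvalues are negative, so H is negative definite: a local maximum.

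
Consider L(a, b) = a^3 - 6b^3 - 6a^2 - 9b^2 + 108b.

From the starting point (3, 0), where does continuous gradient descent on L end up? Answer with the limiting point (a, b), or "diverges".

(4, -3)

L is separable, so gradient descent decouples: a follows -∂L/∂a, b follows -∂L/∂b.
∂L/∂a = 3a(a - 4); at a=3 this is -9, so a increases.
∂L/∂b = -18(b - 2)(b + 3); at b=0 this is 108, so b decreases.
a converges to its nearest critical value 4 (a local min of the a-part); b converges to -3. The iterate converges to (4, -3).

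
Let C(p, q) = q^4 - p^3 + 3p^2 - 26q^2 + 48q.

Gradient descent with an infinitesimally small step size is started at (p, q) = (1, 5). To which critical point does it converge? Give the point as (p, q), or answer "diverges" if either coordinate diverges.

(0, 3)

C is separable, so gradient descent decouples: p follows -∂C/∂p, q follows -∂C/∂q.
∂C/∂p = -3p(p - 2); at p=1 this is 3, so p decreases.
∂C/∂q = 4(q - 3)(q - 1)(q + 4); at q=5 this is 288, so q decreases.
p converges to its nearest critical value 0 (a local min of the p-part); q converges to 3. The iterate converges to (0, 3).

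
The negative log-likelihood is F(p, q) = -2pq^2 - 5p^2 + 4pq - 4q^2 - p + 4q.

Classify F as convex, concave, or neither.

neither

The term -2pq^2 is cubic, so the Hessian is not constant.
∂²F/∂q² = -4p - 8, which takes both signs as p varies (negative for sufficiently large p). A diagonal entry of the Hessian changing sign means the Hessian is neither positive- nor negative-semidefinite on all of R^2.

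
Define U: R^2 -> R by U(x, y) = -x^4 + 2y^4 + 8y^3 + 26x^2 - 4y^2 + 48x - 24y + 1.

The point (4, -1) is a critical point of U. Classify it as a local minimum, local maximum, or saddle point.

The mixed partial ∂²U/∂x∂y is 0, so the Hessian at any point is diag(U_xx, U_yy) = diag(4(-3x^2 + 13), 8(3y^2 + 6y - 1)).
At (4, -1): H = diag(-140, -32).
Both eigenvalues are negative, so H is negative definite: a local maximum.

local maximum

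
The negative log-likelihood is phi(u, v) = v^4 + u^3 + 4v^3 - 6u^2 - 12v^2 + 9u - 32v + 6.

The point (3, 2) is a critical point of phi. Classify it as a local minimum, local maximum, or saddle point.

local minimum

The mixed partial ∂²phi/∂u∂v is 0, so the Hessian at any point is diag(phi_uu, phi_vv) = diag(6(u - 2), 12(v^2 + 2v - 2)).
At (3, 2): H = diag(6, 72).
Both eigenvalues are positive, so H is positive definite: a local minimum.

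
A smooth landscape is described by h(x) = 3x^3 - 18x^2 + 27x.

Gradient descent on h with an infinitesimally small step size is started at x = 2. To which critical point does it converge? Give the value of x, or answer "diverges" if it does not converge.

3

h'(x) = 9(x - 3)(x - 1), so h'(2) = -9.
Gradient descent moves in the -h' direction, i.e. x is increasing.
The nearest critical point in that direction is x = 3, where h'' = 18 > 0 (a local minimum). The iterate converges there.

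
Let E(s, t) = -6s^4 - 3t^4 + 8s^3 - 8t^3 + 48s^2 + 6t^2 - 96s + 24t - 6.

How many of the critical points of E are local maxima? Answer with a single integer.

E separates as a function of s plus a function of t, so ∇E=0 decouples.
∂E/∂s = -24(s - 2)(s - 1)(s + 2) = 0 at s ∈ {-2, 1, 2}; ∂E/∂t = -12(t - 1)(t + 1)(t + 2) = 0 at t ∈ {-2, -1, 1}.
The Hessian is diagonal: diag(E_ss, E_tt). Second derivatives: E_ss(-2)=-288, E_ss(1)=72, E_ss(2)=-96; E_tt(-2)=-36, E_tt(-1)=24, E_tt(1)=-72.
Local maxima occur where both diagonal entries negative: (-2, -2), (-2, 1), (2, -2), (2, 1). Count: 4.

4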